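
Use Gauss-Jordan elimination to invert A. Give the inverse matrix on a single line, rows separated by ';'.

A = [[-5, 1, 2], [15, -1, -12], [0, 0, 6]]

inverse = [1/10 1/10 1/6; 3/2 1/2 1/2; 0 0 1/6]

Gauss-Jordan on [A | I]:
R1 <- (1/-5)*R1:  [    1  -1/5  -2/5  |  -1/5     0     0 ]
R2 <- R2 - (15)*R1:  [  0   2  -6  |   3   1   0 ]
R2 <- (1/2)*R2:  [   0    1   -3  |  3/2  1/2    0 ]
R1 <- R1 - (-1/5)*R2:  [    1     0    -1  |  1/10  1/10     0 ]
R3 <- (1/6)*R3:  [   0    0    1  |    0    0  1/6 ]
R1 <- R1 - (-1)*R3:  [    1     0     0  |  1/10  1/10   1/6 ]
R2 <- R2 - (-3)*R3:  [   0    1    0  |  3/2  1/2  1/2 ]
Right block of [I | A^{-1}] is the inverse:
[ 1/10  1/10  1/6 ]
[  3/2   1/2  1/2 ]
[    0     0  1/6 ]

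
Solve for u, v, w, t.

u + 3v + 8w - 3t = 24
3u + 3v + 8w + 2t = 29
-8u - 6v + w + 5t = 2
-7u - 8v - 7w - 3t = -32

Forward elimination on [A|b]:
R2 <- R2 - (3)*R1:  [   0   -6  -16   11  -43 ]
R3 <- R3 - (-8)*R1:  [   0   18   65  -19  194 ]
R4 <- R4 - (-7)*R1:  [   0   13   49  -24  136 ]
R3 <- R3 - (-3)*R2:  [  0   0  17  14  65 ]
R4 <- R4 - (-13/6)*R2:  [     0      0   43/3   -1/6  257/6 ]
R4 <- R4 - (43/51)*R3:  [       0        0        0  -407/34  -407/34 ]
Row echelon form:
[ 1   3    8       -3  |       24 ]
[ 0  -6  -16       11  |      -43 ]
[ 0   0   17       14  |       65 ]
[ 0   0    0  -407/34  |  -407/34 ]
Back-substitution:
t = (-407/34) / (-407/34) = 1
w = (65 - (14)*(1)) / 17 = 3
v = (-43 - (-16)*(3) - (11)*(1)) / -6 = 1
u = (24 - (3)*(1) - (8)*(3) - (-3)*(1)) / 1 = 0

(0, 1, 3, 1)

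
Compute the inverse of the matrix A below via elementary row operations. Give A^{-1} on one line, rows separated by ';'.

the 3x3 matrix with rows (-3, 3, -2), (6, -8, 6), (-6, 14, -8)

Gauss-Jordan on [A | I]:
R1 <- (1/-3)*R1:  [    1    -1   2/3  |  -1/3     0     0 ]
R2 <- R2 - (6)*R1:  [  0  -2   2  |   2   1   0 ]
R3 <- R3 - (-6)*R1:  [  0   8  -4  |  -2   0   1 ]
R2 <- (1/-2)*R2:  [    0     1    -1  |    -1  -1/2     0 ]
R1 <- R1 - (-1)*R2:  [    1     0  -1/3  |  -4/3  -1/2     0 ]
R3 <- R3 - (8)*R2:  [ 0  0  4  |  6  4  1 ]
R3 <- (1/4)*R3:  [   0    0    1  |  3/2    1  1/4 ]
R1 <- R1 - (-1/3)*R3:  [    1     0     0  |  -5/6  -1/6  1/12 ]
R2 <- R2 - (-1)*R3:  [   0    1    0  |  1/2  1/2  1/4 ]
Right block of [I | A^{-1}] is the inverse:
[ -5/6  -1/6  1/12 ]
[  1/2   1/2   1/4 ]
[  3/2     1   1/4 ]

inverse = [-5/6 -1/6 1/12; 1/2 1/2 1/4; 3/2 1 1/4]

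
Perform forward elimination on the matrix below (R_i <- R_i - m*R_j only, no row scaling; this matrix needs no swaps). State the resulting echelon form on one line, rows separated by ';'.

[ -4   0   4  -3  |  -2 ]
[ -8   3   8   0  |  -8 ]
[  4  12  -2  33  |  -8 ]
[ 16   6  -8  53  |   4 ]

REF = [-4 0 4 -3 -2; 0 3 0 6 -4; 0 0 2 6 6; 0 0 0 5 -20]

Forward elimination:
R2 <- R2 - (2)*R1:  [  0   3   0   6  -4 ]
R3 <- R3 - (-1)*R1:  [   0   12    2   30  -10 ]
R4 <- R4 - (-4)*R1:  [  0   6   8  41  -4 ]
R3 <- R3 - (4)*R2:  [ 0  0  2  6  6 ]
R4 <- R4 - (2)*R2:  [  0   0   8  29   4 ]
R4 <- R4 - (4)*R3:  [   0    0    0    5  -20 ]
Row echelon form:
[ -4  0  4  -3  |   -2 ]
[  0  3  0   6  |   -4 ]
[  0  0  2   6  |    6 ]
[  0  0  0   5  |  -20 ]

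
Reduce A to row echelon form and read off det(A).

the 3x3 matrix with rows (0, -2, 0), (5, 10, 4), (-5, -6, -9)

Forward elimination:
R1 <-> R2   (pivot in column 1 was zero)
[  5  10   4 ]
[  0  -2   0 ]
[ -5  -6  -9 ]
R3 <- R3 - (-1)*R1:  [  0   4  -5 ]
R3 <- R3 - (-2)*R2:  [  0   0  -5 ]
Upper-triangular form:
[ 5  10   4 ]
[ 0  -2   0 ]
[ 0   0  -5 ]
det(A) = (-1)^1 * (5) * (-2) * (-5) = -50  (1 row swap -> sign -1)

det(A) = -50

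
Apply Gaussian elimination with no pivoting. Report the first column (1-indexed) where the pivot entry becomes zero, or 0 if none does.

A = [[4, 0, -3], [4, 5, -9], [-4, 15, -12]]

first zero-pivot column = 0

Naive forward elimination:
R2 <- R2 - (1)*R1:  [  0   5  -6 ]
R3 <- R3 - (-1)*R1:  [   0   15  -15 ]
R3 <- R3 - (3)*R2:  [ 0  0  3 ]
All pivots nonzero; naive elimination completes without hitting a zero pivot.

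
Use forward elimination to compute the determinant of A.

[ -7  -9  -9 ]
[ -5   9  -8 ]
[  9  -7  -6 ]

det(A) = 2102

Forward elimination:
R2 <- R2 - (5/7)*R1:  [     0  108/7  -11/7 ]
R3 <- R3 - (-9/7)*R1:  [      0  -130/7  -123/7 ]
R3 <- R3 - (-65/54)*R2:  [        0         0  -1051/54 ]
Upper-triangular form:
[ -7     -9        -9 ]
[  0  108/7     -11/7 ]
[  0      0  -1051/54 ]
det(A) = (-1)^0 * (-7) * (108/7) * (-1051/54) = 2102  (0 row swaps -> sign +1)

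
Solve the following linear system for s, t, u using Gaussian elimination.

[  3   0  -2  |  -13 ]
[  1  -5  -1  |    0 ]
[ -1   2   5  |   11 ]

(-3, -1, 2)

Forward elimination on [A|b]:
R2 <- R2 - (1/3)*R1:  [    0    -5  -1/3  13/3 ]
R3 <- R3 - (-1/3)*R1:  [    0     2  13/3  20/3 ]
R3 <- R3 - (-2/5)*R2:  [    0     0  21/5  42/5 ]
Row echelon form:
[ 3   0    -2  |   -13 ]
[ 0  -5  -1/3  |  13/3 ]
[ 0   0  21/5  |  42/5 ]
Back-substitution:
u = (42/5) / (21/5) = 2
t = (13/3 - (-1/3)*(2)) / -5 = -1
s = (-13 - (-2)*(2)) / 3 = -3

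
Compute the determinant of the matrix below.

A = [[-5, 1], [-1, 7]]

Forward elimination:
R2 <- R2 - (1/5)*R1:  [    0  34/5 ]
Upper-triangular form:
[ -5     1 ]
[  0  34/5 ]
det(A) = (-1)^0 * (-5) * (34/5) = -34  (0 row swaps -> sign +1)

det(A) = -34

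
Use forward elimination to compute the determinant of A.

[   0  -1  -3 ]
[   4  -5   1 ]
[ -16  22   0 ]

det(A) = -8

Forward elimination:
R1 <-> R2   (pivot in column 1 was zero)
[   4  -5   1 ]
[   0  -1  -3 ]
[ -16  22   0 ]
R3 <- R3 - (-4)*R1:  [ 0  2  4 ]
R3 <- R3 - (-2)*R2:  [  0   0  -2 ]
Upper-triangular form:
[ 4  -5   1 ]
[ 0  -1  -3 ]
[ 0   0  -2 ]
det(A) = (-1)^1 * (4) * (-1) * (-2) = -8  (1 row swap -> sign -1)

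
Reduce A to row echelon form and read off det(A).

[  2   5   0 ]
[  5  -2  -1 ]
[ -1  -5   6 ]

det(A) = -179

Forward elimination:
R2 <- R2 - (5/2)*R1:  [     0  -29/2     -1 ]
R3 <- R3 - (-1/2)*R1:  [    0  -5/2     6 ]
R3 <- R3 - (5/29)*R2:  [      0       0  179/29 ]
Upper-triangular form:
[ 2      5       0 ]
[ 0  -29/2      -1 ]
[ 0      0  179/29 ]
det(A) = (-1)^0 * (2) * (-29/2) * (179/29) = -179  (0 row swaps -> sign +1)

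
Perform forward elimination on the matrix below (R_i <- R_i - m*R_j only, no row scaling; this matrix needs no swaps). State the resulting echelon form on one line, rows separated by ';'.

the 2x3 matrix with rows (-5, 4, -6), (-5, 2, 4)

REF = [-5 4 -6; 0 -2 10]

Forward elimination:
R2 <- R2 - (1)*R1:  [  0  -2  10 ]
Row echelon form:
[ -5   4  -6 ]
[  0  -2  10 ]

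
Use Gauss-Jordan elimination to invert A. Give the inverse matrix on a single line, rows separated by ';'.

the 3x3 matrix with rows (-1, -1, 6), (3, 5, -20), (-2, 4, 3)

inverse = [95/6 9/2 -5/3; 31/6 3/2 -1/3; 11/3 1 -1/3]

Gauss-Jordan on [A | I]:
R1 <- (1/-1)*R1:  [  1   1  -6  |  -1   0   0 ]
R2 <- R2 - (3)*R1:  [  0   2  -2  |   3   1   0 ]
R3 <- R3 - (-2)*R1:  [  0   6  -9  |  -2   0   1 ]
R2 <- (1/2)*R2:  [   0    1   -1  |  3/2  1/2    0 ]
R1 <- R1 - (1)*R2:  [    1     0    -5  |  -5/2  -1/2     0 ]
R3 <- R3 - (6)*R2:  [   0    0   -3  |  -11   -3    1 ]
R3 <- (1/-3)*R3:  [    0     0     1  |  11/3     1  -1/3 ]
R1 <- R1 - (-5)*R3:  [    1     0     0  |  95/6   9/2  -5/3 ]
R2 <- R2 - (-1)*R3:  [    0     1     0  |  31/6   3/2  -1/3 ]
Right block of [I | A^{-1}] is the inverse:
[ 95/6  9/2  -5/3 ]
[ 31/6  3/2  -1/3 ]
[ 11/3    1  -1/3 ]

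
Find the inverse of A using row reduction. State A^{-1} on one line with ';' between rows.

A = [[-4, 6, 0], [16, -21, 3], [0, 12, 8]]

inverse = [-17/4 -1 3/8; -8/3 -2/3 1/4; 4 1 -1/4]

Gauss-Jordan on [A | I]:
R1 <- (1/-4)*R1:  [    1  -3/2     0  |  -1/4     0     0 ]
R2 <- R2 - (16)*R1:  [ 0  3  3  |  4  1  0 ]
R2 <- (1/3)*R2:  [   0    1    1  |  4/3  1/3    0 ]
R1 <- R1 - (-3/2)*R2:  [   1    0  3/2  |  7/4  1/2    0 ]
R3 <- R3 - (12)*R2:  [   0    0   -4  |  -16   -4    1 ]
R3 <- (1/-4)*R3:  [    0     0     1  |     4     1  -1/4 ]
R1 <- R1 - (3/2)*R3:  [     1      0      0  |  -17/4     -1    3/8 ]
R2 <- R2 - (1)*R3:  [    0     1     0  |  -8/3  -2/3   1/4 ]
Right block of [I | A^{-1}] is the inverse:
[ -17/4    -1   3/8 ]
[  -8/3  -2/3   1/4 ]
[     4     1  -1/4 ]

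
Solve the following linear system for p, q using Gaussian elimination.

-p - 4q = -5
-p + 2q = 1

(1, 1)

Forward elimination on [A|b]:
R2 <- R2 - (1)*R1:  [ 0  6  6 ]
Row echelon form:
[ -1  -4  |  -5 ]
[  0   6  |   6 ]
Back-substitution:
q = (6) / 6 = 1
p = (-5 - (-4)*(1)) / -1 = 1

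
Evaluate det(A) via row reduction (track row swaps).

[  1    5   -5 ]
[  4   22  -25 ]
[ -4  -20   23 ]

Forward elimination:
R2 <- R2 - (4)*R1:  [  0   2  -5 ]
R3 <- R3 - (-4)*R1:  [ 0  0  3 ]
Upper-triangular form:
[ 1  5  -5 ]
[ 0  2  -5 ]
[ 0  0   3 ]
det(A) = (-1)^0 * (1) * (2) * (3) = 6  (0 row swaps -> sign +1)

det(A) = 6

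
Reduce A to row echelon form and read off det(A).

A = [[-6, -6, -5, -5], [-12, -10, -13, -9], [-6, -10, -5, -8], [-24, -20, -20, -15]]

det(A) = 144

Forward elimination:
R2 <- R2 - (2)*R1:  [  0   2  -3   1 ]
R3 <- R3 - (1)*R1:  [  0  -4   0  -3 ]
R4 <- R4 - (4)*R1:  [ 0  4  0  5 ]
R3 <- R3 - (-2)*R2:  [  0   0  -6  -1 ]
R4 <- R4 - (2)*R2:  [ 0  0  6  3 ]
R4 <- R4 - (-1)*R3:  [ 0  0  0  2 ]
Upper-triangular form:
[ -6  -6  -5  -5 ]
[  0   2  -3   1 ]
[  0   0  -6  -1 ]
[  0   0   0   2 ]
det(A) = (-1)^0 * (-6) * (2) * (-6) * (2) = 144  (0 row swaps -> sign +1)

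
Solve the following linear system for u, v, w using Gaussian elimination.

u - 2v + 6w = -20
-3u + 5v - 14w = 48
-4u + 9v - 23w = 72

(-4, -4, -4)

Forward elimination on [A|b]:
R2 <- R2 - (-3)*R1:  [   0   -1    4  -12 ]
R3 <- R3 - (-4)*R1:  [  0   1   1  -8 ]
R3 <- R3 - (-1)*R2:  [   0    0    5  -20 ]
Row echelon form:
[ 1  -2  6  |  -20 ]
[ 0  -1  4  |  -12 ]
[ 0   0  5  |  -20 ]
Back-substitution:
w = (-20) / 5 = -4
v = (-12 - (4)*(-4)) / -1 = -4
u = (-20 - (-2)*(-4) - (6)*(-4)) / 1 = -4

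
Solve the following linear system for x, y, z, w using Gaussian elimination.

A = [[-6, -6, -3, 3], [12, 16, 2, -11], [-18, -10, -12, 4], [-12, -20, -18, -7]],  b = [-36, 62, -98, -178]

Forward elimination on [A|b]:
R2 <- R2 - (-2)*R1:  [   0    4   -4   -5  -10 ]
R3 <- R3 - (3)*R1:  [  0   8  -3  -5  10 ]
R4 <- R4 - (2)*R1:  [    0    -8   -12   -13  -106 ]
R3 <- R3 - (2)*R2:  [  0   0   5   5  30 ]
R4 <- R4 - (-2)*R2:  [    0     0   -20   -23  -126 ]
R4 <- R4 - (-4)*R3:  [  0   0   0  -3  -6 ]
Row echelon form:
[ -6  -6  -3   3  |  -36 ]
[  0   4  -4  -5  |  -10 ]
[  0   0   5   5  |   30 ]
[  0   0   0  -3  |   -6 ]
Back-substitution:
w = (-6) / -3 = 2
z = (30 - (5)*(2)) / 5 = 4
y = (-10 - (-4)*(4) - (-5)*(2)) / 4 = 4
x = (-36 - (-6)*(4) - (-3)*(4) - (3)*(2)) / -6 = 1

(1, 4, 4, 2)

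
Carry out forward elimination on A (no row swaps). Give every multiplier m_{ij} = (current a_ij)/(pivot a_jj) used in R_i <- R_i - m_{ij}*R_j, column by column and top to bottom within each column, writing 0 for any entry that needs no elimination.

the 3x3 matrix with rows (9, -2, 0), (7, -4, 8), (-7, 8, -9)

Forward elimination:
R2 <- R2 - (7/9)*R1:  [     0  -22/9      8 ]
R3 <- R3 - (-7/9)*R1:  [    0  58/9    -9 ]
R3 <- R3 - (-29/11)*R2:  [      0       0  133/11 ]
Multipliers (in order of application): m_{21} = 7/9, m_{31} = -7/9, m_{32} = -29/11

multipliers: 7/9, -7/9, -29/11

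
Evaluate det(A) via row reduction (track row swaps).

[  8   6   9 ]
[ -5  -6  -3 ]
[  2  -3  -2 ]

det(A) = 171

Forward elimination:
R2 <- R2 - (-5/8)*R1:  [    0  -9/4  21/8 ]
R3 <- R3 - (1/4)*R1:  [     0   -9/2  -17/4 ]
R3 <- R3 - (2)*R2:  [     0      0  -19/2 ]
Upper-triangular form:
[ 8     6      9 ]
[ 0  -9/4   21/8 ]
[ 0     0  -19/2 ]
det(A) = (-1)^0 * (8) * (-9/4) * (-19/2) = 171  (0 row swaps -> sign +1)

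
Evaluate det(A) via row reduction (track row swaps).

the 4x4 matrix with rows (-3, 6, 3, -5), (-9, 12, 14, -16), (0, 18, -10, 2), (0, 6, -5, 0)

det(A) = -90

Forward elimination:
R2 <- R2 - (3)*R1:  [  0  -6   5  -1 ]
R3 <- R3 - (-3)*R2:  [  0   0   5  -1 ]
R4 <- R4 - (-1)*R2:  [  0   0   0  -1 ]
Upper-triangular form:
[ -3   6  3  -5 ]
[  0  -6  5  -1 ]
[  0   0  5  -1 ]
[  0   0  0  -1 ]
det(A) = (-1)^0 * (-3) * (-6) * (5) * (-1) = -90  (0 row swaps -> sign +1)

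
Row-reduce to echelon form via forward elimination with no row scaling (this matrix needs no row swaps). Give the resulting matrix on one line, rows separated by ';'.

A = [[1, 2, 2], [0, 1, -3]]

REF = [1 2 2; 0 1 -3]

Forward elimination:
Row echelon form:
[ 1  2   2 ]
[ 0  1  -3 ]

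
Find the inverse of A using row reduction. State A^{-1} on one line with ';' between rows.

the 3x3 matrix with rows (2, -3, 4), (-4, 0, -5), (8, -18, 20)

inverse = [15/2 1 -5/4; -10/3 -2/3 1/2; -6 -1 1]

Gauss-Jordan on [A | I]:
R1 <- (1/2)*R1:  [    1  -3/2     2  |   1/2     0     0 ]
R2 <- R2 - (-4)*R1:  [  0  -6   3  |   2   1   0 ]
R3 <- R3 - (8)*R1:  [  0  -6   4  |  -4   0   1 ]
R2 <- (1/-6)*R2:  [    0     1  -1/2  |  -1/3  -1/6     0 ]
R1 <- R1 - (-3/2)*R2:  [    1     0   5/4  |     0  -1/4     0 ]
R3 <- R3 - (-6)*R2:  [  0   0   1  |  -6  -1   1 ]
R1 <- R1 - (5/4)*R3:  [    1     0     0  |  15/2     1  -5/4 ]
R2 <- R2 - (-1/2)*R3:  [     0      1      0  |  -10/3   -2/3    1/2 ]
Right block of [I | A^{-1}] is the inverse:
[  15/2     1  -5/4 ]
[ -10/3  -2/3   1/2 ]
[    -6    -1     1 ]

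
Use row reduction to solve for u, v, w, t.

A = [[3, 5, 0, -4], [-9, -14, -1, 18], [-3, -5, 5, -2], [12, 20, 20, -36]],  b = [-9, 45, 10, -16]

Forward elimination on [A|b]:
R2 <- R2 - (-3)*R1:  [  0   1  -1   6  18 ]
R3 <- R3 - (-1)*R1:  [  0   0   5  -6   1 ]
R4 <- R4 - (4)*R1:  [   0    0   20  -20   20 ]
R4 <- R4 - (4)*R3:  [  0   0   0   4  16 ]
Row echelon form:
[ 3  5   0  -4  |  -9 ]
[ 0  1  -1   6  |  18 ]
[ 0  0   5  -6  |   1 ]
[ 0  0   0   4  |  16 ]
Back-substitution:
t = (16) / 4 = 4
w = (1 - (-6)*(4)) / 5 = 5
v = (18 - (-1)*(5) - (6)*(4)) / 1 = -1
u = (-9 - (5)*(-1) - (-4)*(4)) / 3 = 4

(4, -1, 5, 4)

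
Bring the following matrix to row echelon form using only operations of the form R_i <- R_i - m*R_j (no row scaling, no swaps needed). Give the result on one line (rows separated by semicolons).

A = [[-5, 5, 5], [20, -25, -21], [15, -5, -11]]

Forward elimination:
R2 <- R2 - (-4)*R1:  [  0  -5  -1 ]
R3 <- R3 - (-3)*R1:  [  0  10   4 ]
R3 <- R3 - (-2)*R2:  [ 0  0  2 ]
Row echelon form:
[ -5   5   5 ]
[  0  -5  -1 ]
[  0   0   2 ]

REF = [-5 5 5; 0 -5 -1; 0 0 2]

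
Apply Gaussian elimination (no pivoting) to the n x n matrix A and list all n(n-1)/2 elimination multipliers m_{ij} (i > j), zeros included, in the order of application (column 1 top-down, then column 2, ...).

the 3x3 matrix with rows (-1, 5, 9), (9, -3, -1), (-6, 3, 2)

multipliers: -9, 6, -9/14

Forward elimination:
R2 <- R2 - (-9)*R1:  [  0  42  80 ]
R3 <- R3 - (6)*R1:  [   0  -27  -52 ]
R3 <- R3 - (-9/14)*R2:  [    0     0  -4/7 ]
Multipliers (in order of application): m_{21} = -9, m_{31} = 6, m_{32} = -9/14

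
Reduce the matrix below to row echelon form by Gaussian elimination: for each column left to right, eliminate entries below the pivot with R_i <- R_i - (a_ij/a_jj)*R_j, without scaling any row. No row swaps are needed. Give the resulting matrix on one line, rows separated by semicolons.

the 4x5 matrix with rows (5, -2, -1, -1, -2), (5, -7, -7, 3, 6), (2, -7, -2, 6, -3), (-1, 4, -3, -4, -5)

REF = [5 -2 -1 -1 -2; 0 -5 -6 4 8; 0 0 146/25 36/25 -303/25; 0 0 0 39/73 -1113/73]

Forward elimination:
R2 <- R2 - (1)*R1:  [  0  -5  -6   4   8 ]
R3 <- R3 - (2/5)*R1:  [     0  -31/5   -8/5   32/5  -11/5 ]
R4 <- R4 - (-1/5)*R1:  [     0   18/5  -16/5  -21/5  -27/5 ]
R3 <- R3 - (31/25)*R2:  [       0        0   146/25    36/25  -303/25 ]
R4 <- R4 - (-18/25)*R2:  [       0        0  -188/25   -33/25     9/25 ]
R4 <- R4 - (-94/73)*R3:  [        0         0         0     39/73  -1113/73 ]
Row echelon form:
[ 5  -2      -1     -1        -2 ]
[ 0  -5      -6      4         8 ]
[ 0   0  146/25  36/25   -303/25 ]
[ 0   0       0  39/73  -1113/73 ]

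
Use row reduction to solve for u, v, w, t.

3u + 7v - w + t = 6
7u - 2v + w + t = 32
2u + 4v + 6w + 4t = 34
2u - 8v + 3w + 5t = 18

(4, 0, 5, -1)

Forward elimination on [A|b]:
R2 <- R2 - (7/3)*R1:  [     0  -55/3   10/3   -4/3     18 ]
R3 <- R3 - (2/3)*R1:  [    0  -2/3  20/3  10/3    30 ]
R4 <- R4 - (2/3)*R1:  [     0  -38/3   11/3   13/3     14 ]
R3 <- R3 - (2/55)*R2:  [       0        0    72/11   186/55  1614/55 ]
R4 <- R4 - (38/55)*R2:  [      0       0   15/11  289/55   86/55 ]
R4 <- R4 - (5/24)*R3:  [      0       0       0   91/20  -91/20 ]
Row echelon form:
[ 3      7     -1       1  |        6 ]
[ 0  -55/3   10/3    -4/3  |       18 ]
[ 0      0  72/11  186/55  |  1614/55 ]
[ 0      0      0   91/20  |   -91/20 ]
Back-substitution:
t = (-91/20) / (91/20) = -1
w = (1614/55 - (186/55)*(-1)) / (72/11) = 5
v = (18 - (10/3)*(5) - (-4/3)*(-1)) / (-55/3) = 0
u = (6 - (7)*(0) - (-1)*(5) - (1)*(-1)) / 3 = 4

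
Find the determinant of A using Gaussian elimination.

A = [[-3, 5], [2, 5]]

det(A) = -25

Forward elimination:
R2 <- R2 - (-2/3)*R1:  [    0  25/3 ]
Upper-triangular form:
[ -3     5 ]
[  0  25/3 ]
det(A) = (-1)^0 * (-3) * (25/3) = -25  (0 row swaps -> sign +1)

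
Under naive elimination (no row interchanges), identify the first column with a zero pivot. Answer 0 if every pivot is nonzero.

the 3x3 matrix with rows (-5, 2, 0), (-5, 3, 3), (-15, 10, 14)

first zero-pivot column = 0

Naive forward elimination:
R2 <- R2 - (1)*R1:  [ 0  1  3 ]
R3 <- R3 - (3)*R1:  [  0   4  14 ]
R3 <- R3 - (4)*R2:  [ 0  0  2 ]
All pivots nonzero; naive elimination completes without hitting a zero pivot.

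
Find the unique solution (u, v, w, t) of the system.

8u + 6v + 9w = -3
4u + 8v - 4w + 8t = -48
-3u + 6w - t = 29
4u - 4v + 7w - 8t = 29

(-3, -1, 3, -2)

Forward elimination on [A|b]:
R2 <- R2 - (1/2)*R1:  [     0      5  -17/2      8  -93/2 ]
R3 <- R3 - (-3/8)*R1:  [     0    9/4   75/8     -1  223/8 ]
R4 <- R4 - (1/2)*R1:  [    0    -7   5/2    -8  61/2 ]
R3 <- R3 - (9/20)*R2:  [     0      0   66/5  -23/5  244/5 ]
R4 <- R4 - (-7/5)*R2:  [      0       0   -47/5    16/5  -173/5 ]
R4 <- R4 - (-47/66)*R3:  [     0      0      0  -5/66   5/33 ]
Row echelon form:
[ 8  6      9      0  |     -3 ]
[ 0  5  -17/2      8  |  -93/2 ]
[ 0  0   66/5  -23/5  |  244/5 ]
[ 0  0      0  -5/66  |   5/33 ]
Back-substitution:
t = (5/33) / (-5/66) = -2
w = (244/5 - (-23/5)*(-2)) / (66/5) = 3
v = (-93/2 - (-17/2)*(3) - (8)*(-2)) / 5 = -1
u = (-3 - (6)*(-1) - (9)*(3)) / 8 = -3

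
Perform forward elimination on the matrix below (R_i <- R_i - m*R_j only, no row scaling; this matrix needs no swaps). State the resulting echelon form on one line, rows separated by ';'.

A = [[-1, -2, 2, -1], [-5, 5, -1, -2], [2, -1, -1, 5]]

Forward elimination:
R2 <- R2 - (5)*R1:  [   0   15  -11    3 ]
R3 <- R3 - (-2)*R1:  [  0  -5   3   3 ]
R3 <- R3 - (-1/3)*R2:  [    0     0  -2/3     4 ]
Row echelon form:
[ -1  -2     2  -1 ]
[  0  15   -11   3 ]
[  0   0  -2/3   4 ]

REF = [-1 -2 2 -1; 0 15 -11 3; 0 0 -2/3 4]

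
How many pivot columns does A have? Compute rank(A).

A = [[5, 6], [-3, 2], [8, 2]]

Row reduction:
R2 <- R2 - (-3/5)*R1:  [    0  28/5 ]
R3 <- R3 - (8/5)*R1:  [     0  -38/5 ]
R3 <- R3 - (-19/14)*R2:  [ 0  0 ]
Row echelon form:
[ 5     6 ]
[ 0  28/5 ]
[ 0     0 ]
Nonzero rows / pivot columns: 2

rank(A) = 2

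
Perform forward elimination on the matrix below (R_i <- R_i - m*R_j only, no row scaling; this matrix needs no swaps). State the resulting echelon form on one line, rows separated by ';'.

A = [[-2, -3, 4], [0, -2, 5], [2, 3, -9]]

Forward elimination:
R3 <- R3 - (-1)*R1:  [  0   0  -5 ]
Row echelon form:
[ -2  -3   4 ]
[  0  -2   5 ]
[  0   0  -5 ]

REF = [-2 -3 4; 0 -2 5; 0 0 -5]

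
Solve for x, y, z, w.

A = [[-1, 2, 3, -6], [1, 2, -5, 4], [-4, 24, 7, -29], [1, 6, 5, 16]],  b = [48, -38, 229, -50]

Forward elimination on [A|b]:
R2 <- R2 - (-1)*R1:  [  0   4  -2  -2  10 ]
R3 <- R3 - (4)*R1:  [  0  16  -5  -5  37 ]
R4 <- R4 - (-1)*R1:  [  0   8   8  10  -2 ]
R3 <- R3 - (4)*R2:  [  0   0   3   3  -3 ]
R4 <- R4 - (2)*R2:  [   0    0   12   14  -22 ]
R4 <- R4 - (4)*R3:  [   0    0    0    2  -10 ]
Row echelon form:
[ -1  2   3  -6  |   48 ]
[  0  4  -2  -2  |   10 ]
[  0  0   3   3  |   -3 ]
[  0  0   0   2  |  -10 ]
Back-substitution:
w = (-10) / 2 = -5
z = (-3 - (3)*(-5)) / 3 = 4
y = (10 - (-2)*(4) - (-2)*(-5)) / 4 = 2
x = (48 - (2)*(2) - (3)*(4) - (-6)*(-5)) / -1 = -2

(-2, 2, 4, -5)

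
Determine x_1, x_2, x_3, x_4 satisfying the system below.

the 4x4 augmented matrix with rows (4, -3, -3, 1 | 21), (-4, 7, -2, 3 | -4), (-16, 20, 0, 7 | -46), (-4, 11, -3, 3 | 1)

(2, 0, -5, -2)

Forward elimination on [A|b]:
R2 <- R2 - (-1)*R1:  [  0   4  -5   4  17 ]
R3 <- R3 - (-4)*R1:  [   0    8  -12   11   38 ]
R4 <- R4 - (-1)*R1:  [  0   8  -6   4  22 ]
R3 <- R3 - (2)*R2:  [  0   0  -2   3   4 ]
R4 <- R4 - (2)*R2:  [   0    0    4   -4  -12 ]
R4 <- R4 - (-2)*R3:  [  0   0   0   2  -4 ]
Row echelon form:
[ 4  -3  -3  1  |  21 ]
[ 0   4  -5  4  |  17 ]
[ 0   0  -2  3  |   4 ]
[ 0   0   0  2  |  -4 ]
Back-substitution:
x_4 = (-4) / 2 = -2
x_3 = (4 - (3)*(-2)) / -2 = -5
x_2 = (17 - (-5)*(-5) - (4)*(-2)) / 4 = 0
x_1 = (21 - (-3)*(0) - (-3)*(-5) - (1)*(-2)) / 4 = 2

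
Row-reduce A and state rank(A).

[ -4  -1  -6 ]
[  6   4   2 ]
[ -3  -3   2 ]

rank(A) = 3

Row reduction:
R2 <- R2 - (-3/2)*R1:  [   0  5/2   -7 ]
R3 <- R3 - (3/4)*R1:  [    0  -9/4  13/2 ]
R3 <- R3 - (-9/10)*R2:  [   0    0  1/5 ]
Row echelon form:
[ -4   -1   -6 ]
[  0  5/2   -7 ]
[  0    0  1/5 ]
Nonzero rows / pivot columns: 3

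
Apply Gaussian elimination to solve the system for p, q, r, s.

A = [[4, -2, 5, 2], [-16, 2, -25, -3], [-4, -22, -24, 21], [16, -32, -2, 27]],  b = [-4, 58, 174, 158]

Forward elimination on [A|b]:
R2 <- R2 - (-4)*R1:  [  0  -6  -5   5  42 ]
R3 <- R3 - (-1)*R1:  [   0  -24  -19   23  170 ]
R4 <- R4 - (4)*R1:  [   0  -24  -22   19  174 ]
R3 <- R3 - (4)*R2:  [ 0  0  1  3  2 ]
R4 <- R4 - (4)*R2:  [  0   0  -2  -1   6 ]
R4 <- R4 - (-2)*R3:  [  0   0   0   5  10 ]
Row echelon form:
[ 4  -2   5  2  |  -4 ]
[ 0  -6  -5  5  |  42 ]
[ 0   0   1  3  |   2 ]
[ 0   0   0  5  |  10 ]
Back-substitution:
s = (10) / 5 = 2
r = (2 - (3)*(2)) / 1 = -4
q = (42 - (-5)*(-4) - (5)*(2)) / -6 = -2
p = (-4 - (-2)*(-2) - (5)*(-4) - (2)*(2)) / 4 = 2

(2, -2, -4, 2)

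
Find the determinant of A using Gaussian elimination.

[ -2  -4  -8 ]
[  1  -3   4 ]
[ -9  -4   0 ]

Forward elimination:
R2 <- R2 - (-1/2)*R1:  [  0  -5   0 ]
R3 <- R3 - (9/2)*R1:  [  0  14  36 ]
R3 <- R3 - (-14/5)*R2:  [  0   0  36 ]
Upper-triangular form:
[ -2  -4  -8 ]
[  0  -5   0 ]
[  0   0  36 ]
det(A) = (-1)^0 * (-2) * (-5) * (36) = 360  (0 row swaps -> sign +1)

det(A) = 360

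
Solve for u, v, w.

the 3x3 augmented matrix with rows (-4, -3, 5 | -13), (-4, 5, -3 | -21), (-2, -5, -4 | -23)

(5, 1, 2)

Forward elimination on [A|b]:
R2 <- R2 - (1)*R1:  [  0   8  -8  -8 ]
R3 <- R3 - (1/2)*R1:  [     0   -7/2  -13/2  -33/2 ]
R3 <- R3 - (-7/16)*R2:  [   0    0  -10  -20 ]
Row echelon form:
[ -4  -3    5  |  -13 ]
[  0   8   -8  |   -8 ]
[  0   0  -10  |  -20 ]
Back-substitution:
w = (-20) / -10 = 2
v = (-8 - (-8)*(2)) / 8 = 1
u = (-13 - (-3)*(1) - (5)*(2)) / -4 = 5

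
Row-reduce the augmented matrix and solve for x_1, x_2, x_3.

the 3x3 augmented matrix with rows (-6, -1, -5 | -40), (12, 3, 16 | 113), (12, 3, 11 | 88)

(2, 3, 5)

Forward elimination on [A|b]:
R2 <- R2 - (-2)*R1:  [  0   1   6  33 ]
R3 <- R3 - (-2)*R1:  [ 0  1  1  8 ]
R3 <- R3 - (1)*R2:  [   0    0   -5  -25 ]
Row echelon form:
[ -6  -1  -5  |  -40 ]
[  0   1   6  |   33 ]
[  0   0  -5  |  -25 ]
Back-substitution:
x_3 = (-25) / -5 = 5
x_2 = (33 - (6)*(5)) / 1 = 3
x_1 = (-40 - (-1)*(3) - (-5)*(5)) / -6 = 2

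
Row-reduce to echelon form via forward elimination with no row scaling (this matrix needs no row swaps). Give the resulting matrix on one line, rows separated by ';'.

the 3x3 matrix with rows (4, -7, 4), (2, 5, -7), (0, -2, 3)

REF = [4 -7 4; 0 17/2 -9; 0 0 15/17]

Forward elimination:
R2 <- R2 - (1/2)*R1:  [    0  17/2    -9 ]
R3 <- R3 - (-4/17)*R2:  [     0      0  15/17 ]
Row echelon form:
[ 4    -7      4 ]
[ 0  17/2     -9 ]
[ 0     0  15/17 ]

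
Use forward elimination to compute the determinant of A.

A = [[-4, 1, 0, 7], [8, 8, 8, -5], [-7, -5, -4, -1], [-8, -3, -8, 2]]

det(A) = 1568

Forward elimination:
R2 <- R2 - (-2)*R1:  [  0  10   8   9 ]
R3 <- R3 - (7/4)*R1:  [     0  -27/4     -4  -53/4 ]
R4 <- R4 - (2)*R1:  [   0   -5   -8  -12 ]
R3 <- R3 - (-27/40)*R2:  [       0        0      7/5  -287/40 ]
R4 <- R4 - (-1/2)*R2:  [     0      0     -4  -15/2 ]
R4 <- R4 - (-20/7)*R3:  [   0    0    0  -28 ]
Upper-triangular form:
[ -4   1    0        7 ]
[  0  10    8        9 ]
[  0   0  7/5  -287/40 ]
[  0   0    0      -28 ]
det(A) = (-1)^0 * (-4) * (10) * (7/5) * (-28) = 1568  (0 row swaps -> sign +1)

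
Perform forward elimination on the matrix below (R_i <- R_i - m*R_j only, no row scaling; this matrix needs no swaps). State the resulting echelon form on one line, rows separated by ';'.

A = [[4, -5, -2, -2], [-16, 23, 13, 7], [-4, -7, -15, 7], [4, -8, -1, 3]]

REF = [4 -5 -2 -2; 0 3 5 -1; 0 0 3 1; 0 0 0 2]

Forward elimination:
R2 <- R2 - (-4)*R1:  [  0   3   5  -1 ]
R3 <- R3 - (-1)*R1:  [   0  -12  -17    5 ]
R4 <- R4 - (1)*R1:  [  0  -3   1   5 ]
R3 <- R3 - (-4)*R2:  [ 0  0  3  1 ]
R4 <- R4 - (-1)*R2:  [ 0  0  6  4 ]
R4 <- R4 - (2)*R3:  [ 0  0  0  2 ]
Row echelon form:
[ 4  -5  -2  -2 ]
[ 0   3   5  -1 ]
[ 0   0   3   1 ]
[ 0   0   0   2 ]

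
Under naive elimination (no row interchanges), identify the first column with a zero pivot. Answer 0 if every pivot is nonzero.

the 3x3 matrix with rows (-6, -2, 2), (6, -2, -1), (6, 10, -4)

first zero-pivot column = 3

Naive forward elimination:
R2 <- R2 - (-1)*R1:  [  0  -4   1 ]
R3 <- R3 - (-1)*R1:  [  0   8  -2 ]
R3 <- R3 - (-2)*R2:  [ 0  0  0 ]
Matrix at this point:
[ -6  -2  2 ]
[  0  -4  1 ]
[  0   0  0 ]
Pivot entry (3,3) in the last row is zero and there are no rows below to swap with -> zero pivot in column 3 (A is singular).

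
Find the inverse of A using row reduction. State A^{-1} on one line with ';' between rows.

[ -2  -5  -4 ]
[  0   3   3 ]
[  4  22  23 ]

inverse = [-1/6 -3/2 1/6; -2/3 5/3 -1/3; 2/3 -4/3 1/3]

Gauss-Jordan on [A | I]:
R1 <- (1/-2)*R1:  [    1   5/2     2  |  -1/2     0     0 ]
R3 <- R3 - (4)*R1:  [  0  12  15  |   2   0   1 ]
R2 <- (1/3)*R2:  [   0    1    1  |    0  1/3    0 ]
R1 <- R1 - (5/2)*R2:  [    1     0  -1/2  |  -1/2  -5/6     0 ]
R3 <- R3 - (12)*R2:  [  0   0   3  |   2  -4   1 ]
R3 <- (1/3)*R3:  [    0     0     1  |   2/3  -4/3   1/3 ]
R1 <- R1 - (-1/2)*R3:  [    1     0     0  |  -1/6  -3/2   1/6 ]
R2 <- R2 - (1)*R3:  [    0     1     0  |  -2/3   5/3  -1/3 ]
Right block of [I | A^{-1}] is the inverse:
[ -1/6  -3/2   1/6 ]
[ -2/3   5/3  -1/3 ]
[  2/3  -4/3   1/3 ]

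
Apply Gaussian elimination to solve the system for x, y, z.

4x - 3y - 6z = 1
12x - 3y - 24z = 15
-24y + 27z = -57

(-5, -1, -3)

Forward elimination on [A|b]:
R2 <- R2 - (3)*R1:  [  0   6  -6  12 ]
R3 <- R3 - (-4)*R2:  [  0   0   3  -9 ]
Row echelon form:
[ 4  -3  -6  |   1 ]
[ 0   6  -6  |  12 ]
[ 0   0   3  |  -9 ]
Back-substitution:
z = (-9) / 3 = -3
y = (12 - (-6)*(-3)) / 6 = -1
x = (1 - (-3)*(-1) - (-6)*(-3)) / 4 = -5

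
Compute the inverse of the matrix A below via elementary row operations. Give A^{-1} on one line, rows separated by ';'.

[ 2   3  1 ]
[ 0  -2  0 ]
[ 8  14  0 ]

inverse = [0 7/8 1/8; 0 -1/2 0; 1 -1/4 -1/4]

Gauss-Jordan on [A | I]:
R1 <- (1/2)*R1:  [   1  3/2  1/2  |  1/2    0    0 ]
R3 <- R3 - (8)*R1:  [  0   2  -4  |  -4   0   1 ]
R2 <- (1/-2)*R2:  [    0     1     0  |     0  -1/2     0 ]
R1 <- R1 - (3/2)*R2:  [   1    0  1/2  |  1/2  3/4    0 ]
R3 <- R3 - (2)*R2:  [  0   0  -4  |  -4   1   1 ]
R3 <- (1/-4)*R3:  [    0     0     1  |     1  -1/4  -1/4 ]
R1 <- R1 - (1/2)*R3:  [   1    0    0  |    0  7/8  1/8 ]
Right block of [I | A^{-1}] is the inverse:
[ 0   7/8   1/8 ]
[ 0  -1/2     0 ]
[ 1  -1/4  -1/4 ]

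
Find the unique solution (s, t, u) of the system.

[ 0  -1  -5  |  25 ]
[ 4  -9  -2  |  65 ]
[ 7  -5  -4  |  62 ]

Forward elimination on [A|b]:
R1 <-> R2   (pivot in column 1 was zero)
[ 4  -9  -2  65 ]
[ 0  -1  -5  25 ]
[ 7  -5  -4  62 ]
R3 <- R3 - (7/4)*R1:  [      0    43/4    -1/2  -207/4 ]
R3 <- R3 - (-43/4)*R2:  [      0       0  -217/4     217 ]
Row echelon form:
[ 4  -9      -2  |   65 ]
[ 0  -1      -5  |   25 ]
[ 0   0  -217/4  |  217 ]
Back-substitution:
u = (217) / (-217/4) = -4
t = (25 - (-5)*(-4)) / -1 = -5
s = (65 - (-9)*(-5) - (-2)*(-4)) / 4 = 3

(3, -5, -4)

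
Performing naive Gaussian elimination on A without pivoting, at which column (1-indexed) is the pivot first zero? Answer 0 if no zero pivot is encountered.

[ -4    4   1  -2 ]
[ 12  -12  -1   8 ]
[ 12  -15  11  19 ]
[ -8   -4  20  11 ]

Naive forward elimination:
R2 <- R2 - (-3)*R1:  [ 0  0  2  2 ]
R3 <- R3 - (-3)*R1:  [  0  -3  14  13 ]
R4 <- R4 - (2)*R1:  [   0  -12   18   15 ]
Matrix at this point:
[ -4    4   1  -2 ]
[  0    0   2   2 ]
[  0   -3  14  13 ]
[  0  -12  18  15 ]
Pivot entry (2,2) is zero but row 3 has -3 in column 2 -> naive elimination stops; a row interchange (e.g. R2 <-> R3) would be required here.

first zero-pivot column = 2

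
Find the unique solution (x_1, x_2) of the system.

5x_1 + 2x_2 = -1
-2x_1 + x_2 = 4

(-1, 2)

Forward elimination on [A|b]:
R2 <- R2 - (-2/5)*R1:  [    0   9/5  18/5 ]
Row echelon form:
[ 5    2  |    -1 ]
[ 0  9/5  |  18/5 ]
Back-substitution:
x_2 = (18/5) / (9/5) = 2
x_1 = (-1 - (2)*(2)) / 5 = -1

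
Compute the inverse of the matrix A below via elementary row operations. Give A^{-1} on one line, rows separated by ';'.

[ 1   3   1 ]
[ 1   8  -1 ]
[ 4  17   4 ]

inverse = [49/10 1/2 -11/10; -4/5 0 1/5; -3/2 -1/2 1/2]

Gauss-Jordan on [A | I]:
R2 <- R2 - (1)*R1:  [  0   5  -2  |  -1   1   0 ]
R3 <- R3 - (4)*R1:  [  0   5   0  |  -4   0   1 ]
R2 <- (1/5)*R2:  [    0     1  -2/5  |  -1/5   1/5     0 ]
R1 <- R1 - (3)*R2:  [    1     0  11/5  |   8/5  -3/5     0 ]
R3 <- R3 - (5)*R2:  [  0   0   2  |  -3  -1   1 ]
R3 <- (1/2)*R3:  [    0     0     1  |  -3/2  -1/2   1/2 ]
R1 <- R1 - (11/5)*R3:  [      1       0       0  |   49/10     1/2  -11/10 ]
R2 <- R2 - (-2/5)*R3:  [    0     1     0  |  -4/5     0   1/5 ]
Right block of [I | A^{-1}] is the inverse:
[ 49/10   1/2  -11/10 ]
[  -4/5     0     1/5 ]
[  -3/2  -1/2     1/2 ]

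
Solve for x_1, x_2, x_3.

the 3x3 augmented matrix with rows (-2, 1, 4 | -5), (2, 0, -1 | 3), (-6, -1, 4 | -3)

(2, -5, 1)

Forward elimination on [A|b]:
R2 <- R2 - (-1)*R1:  [  0   1   3  -2 ]
R3 <- R3 - (3)*R1:  [  0  -4  -8  12 ]
R3 <- R3 - (-4)*R2:  [ 0  0  4  4 ]
Row echelon form:
[ -2  1  4  |  -5 ]
[  0  1  3  |  -2 ]
[  0  0  4  |   4 ]
Back-substitution:
x_3 = (4) / 4 = 1
x_2 = (-2 - (3)*(1)) / 1 = -5
x_1 = (-5 - (1)*(-5) - (4)*(1)) / -2 = 2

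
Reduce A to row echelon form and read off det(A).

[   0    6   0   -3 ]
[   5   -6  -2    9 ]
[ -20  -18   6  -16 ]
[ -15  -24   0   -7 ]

det(A) = 120

Forward elimination:
R1 <-> R2   (pivot in column 1 was zero)
[   5   -6  -2    9 ]
[   0    6   0   -3 ]
[ -20  -18   6  -16 ]
[ -15  -24   0   -7 ]
R3 <- R3 - (-4)*R1:  [   0  -42   -2   20 ]
R4 <- R4 - (-3)*R1:  [   0  -42   -6   20 ]
R3 <- R3 - (-7)*R2:  [  0   0  -2  -1 ]
R4 <- R4 - (-7)*R2:  [  0   0  -6  -1 ]
R4 <- R4 - (3)*R3:  [ 0  0  0  2 ]
Upper-triangular form:
[ 5  -6  -2   9 ]
[ 0   6   0  -3 ]
[ 0   0  -2  -1 ]
[ 0   0   0   2 ]
det(A) = (-1)^1 * (5) * (6) * (-2) * (2) = 120  (1 row swap -> sign -1)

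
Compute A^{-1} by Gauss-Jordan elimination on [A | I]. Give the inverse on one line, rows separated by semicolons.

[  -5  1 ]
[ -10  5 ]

inverse = [-1/3 1/15; -2/3 1/3]

Gauss-Jordan on [A | I]:
R1 <- (1/-5)*R1:  [    1  -1/5  |  -1/5     0 ]
R2 <- R2 - (-10)*R1:  [  0   3  |  -2   1 ]
R2 <- (1/3)*R2:  [    0     1  |  -2/3   1/3 ]
R1 <- R1 - (-1/5)*R2:  [    1     0  |  -1/3  1/15 ]
Right block of [I | A^{-1}] is the inverse:
[ -1/3  1/15 ]
[ -2/3   1/3 ]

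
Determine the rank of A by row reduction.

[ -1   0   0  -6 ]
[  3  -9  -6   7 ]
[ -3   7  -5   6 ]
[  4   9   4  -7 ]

Row reduction:
R2 <- R2 - (-3)*R1:  [   0   -9   -6  -11 ]
R3 <- R3 - (3)*R1:  [  0   7  -5  24 ]
R4 <- R4 - (-4)*R1:  [   0    9    4  -31 ]
R3 <- R3 - (-7/9)*R2:  [     0      0  -29/3  139/9 ]
R4 <- R4 - (-1)*R2:  [   0    0   -2  -42 ]
R4 <- R4 - (6/29)*R3:  [        0         0         0  -3932/87 ]
Row echelon form:
[ -1   0      0        -6 ]
[  0  -9     -6       -11 ]
[  0   0  -29/3     139/9 ]
[  0   0      0  -3932/87 ]
Nonzero rows / pivot columns: 4

rank(A) = 4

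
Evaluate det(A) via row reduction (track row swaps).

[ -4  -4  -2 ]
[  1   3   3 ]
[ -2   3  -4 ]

Forward elimination:
R2 <- R2 - (-1/4)*R1:  [   0    2  5/2 ]
R3 <- R3 - (1/2)*R1:  [  0   5  -3 ]
R3 <- R3 - (5/2)*R2:  [     0      0  -37/4 ]
Upper-triangular form:
[ -4  -4     -2 ]
[  0   2    5/2 ]
[  0   0  -37/4 ]
det(A) = (-1)^0 * (-4) * (2) * (-37/4) = 74  (0 row swaps -> sign +1)

det(A) = 74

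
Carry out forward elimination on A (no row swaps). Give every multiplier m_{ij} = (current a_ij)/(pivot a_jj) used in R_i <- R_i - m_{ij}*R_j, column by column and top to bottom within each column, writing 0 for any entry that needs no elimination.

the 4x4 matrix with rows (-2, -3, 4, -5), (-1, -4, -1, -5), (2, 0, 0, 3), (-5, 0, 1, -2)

Forward elimination:
R2 <- R2 - (1/2)*R1:  [    0  -5/2    -3  -5/2 ]
R3 <- R3 - (-1)*R1:  [  0  -3   4  -2 ]
R4 <- R4 - (5/2)*R1:  [    0  15/2    -9  21/2 ]
R3 <- R3 - (6/5)*R2:  [    0     0  38/5     1 ]
R4 <- R4 - (-3)*R2:  [   0    0  -18    3 ]
R4 <- R4 - (-45/19)*R3:  [      0       0       0  102/19 ]
Multipliers (in order of application): m_{21} = 1/2, m_{31} = -1, m_{41} = 5/2, m_{32} = 6/5, m_{42} = -3, m_{43} = -45/19

multipliers: 1/2, -1, 5/2, 6/5, -3, -45/19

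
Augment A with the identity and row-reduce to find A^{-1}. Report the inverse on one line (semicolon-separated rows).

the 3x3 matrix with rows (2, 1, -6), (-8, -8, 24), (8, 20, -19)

inverse = [41/5 101/40 3/5; -1 -1/4 0; 12/5 4/5 1/5]

Gauss-Jordan on [A | I]:
R1 <- (1/2)*R1:  [   1  1/2   -3  |  1/2    0    0 ]
R2 <- R2 - (-8)*R1:  [  0  -4   0  |   4   1   0 ]
R3 <- R3 - (8)*R1:  [  0  16   5  |  -4   0   1 ]
R2 <- (1/-4)*R2:  [    0     1     0  |    -1  -1/4     0 ]
R1 <- R1 - (1/2)*R2:  [   1    0   -3  |    1  1/8    0 ]
R3 <- R3 - (16)*R2:  [  0   0   5  |  12   4   1 ]
R3 <- (1/5)*R3:  [    0     0     1  |  12/5   4/5   1/5 ]
R1 <- R1 - (-3)*R3:  [      1       0       0  |    41/5  101/40     3/5 ]
Right block of [I | A^{-1}] is the inverse:
[ 41/5  101/40  3/5 ]
[   -1    -1/4    0 ]
[ 12/5     4/5  1/5 ]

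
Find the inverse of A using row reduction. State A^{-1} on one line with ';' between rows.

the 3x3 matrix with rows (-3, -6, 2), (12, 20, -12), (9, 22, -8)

inverse = [-13/9 1/18 -4/9; 1/6 -1/12 1/6; -7/6 -1/6 -1/6]

Gauss-Jordan on [A | I]:
R1 <- (1/-3)*R1:  [    1     2  -2/3  |  -1/3     0     0 ]
R2 <- R2 - (12)*R1:  [  0  -4  -4  |   4   1   0 ]
R3 <- R3 - (9)*R1:  [  0   4  -2  |   3   0   1 ]
R2 <- (1/-4)*R2:  [    0     1     1  |    -1  -1/4     0 ]
R1 <- R1 - (2)*R2:  [    1     0  -8/3  |   5/3   1/2     0 ]
R3 <- R3 - (4)*R2:  [  0   0  -6  |   7   1   1 ]
R3 <- (1/-6)*R3:  [    0     0     1  |  -7/6  -1/6  -1/6 ]
R1 <- R1 - (-8/3)*R3:  [     1      0      0  |  -13/9   1/18   -4/9 ]
R2 <- R2 - (1)*R3:  [     0      1      0  |    1/6  -1/12    1/6 ]
Right block of [I | A^{-1}] is the inverse:
[ -13/9   1/18  -4/9 ]
[   1/6  -1/12   1/6 ]
[  -7/6   -1/6  -1/6 ]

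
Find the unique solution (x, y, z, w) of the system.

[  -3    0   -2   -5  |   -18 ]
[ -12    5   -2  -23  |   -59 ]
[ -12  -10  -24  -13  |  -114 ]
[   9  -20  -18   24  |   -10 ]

Forward elimination on [A|b]:
R2 <- R2 - (4)*R1:  [  0   5   6  -3  13 ]
R3 <- R3 - (4)*R1:  [   0  -10  -16    7  -42 ]
R4 <- R4 - (-3)*R1:  [   0  -20  -24    9  -64 ]
R3 <- R3 - (-2)*R2:  [   0    0   -4    1  -16 ]
R4 <- R4 - (-4)*R2:  [   0    0    0   -3  -12 ]
Row echelon form:
[ -3  0  -2  -5  |  -18 ]
[  0  5   6  -3  |   13 ]
[  0  0  -4   1  |  -16 ]
[  0  0   0  -3  |  -12 ]
Back-substitution:
w = (-12) / -3 = 4
z = (-16 - (1)*(4)) / -4 = 5
y = (13 - (6)*(5) - (-3)*(4)) / 5 = -1
x = (-18 - (-2)*(5) - (-5)*(4)) / -3 = -4

(-4, -1, 5, 4)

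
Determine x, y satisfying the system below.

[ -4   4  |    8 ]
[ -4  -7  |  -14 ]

(0, 2)

Forward elimination on [A|b]:
R2 <- R2 - (1)*R1:  [   0  -11  -22 ]
Row echelon form:
[ -4    4  |    8 ]
[  0  -11  |  -22 ]
Back-substitution:
y = (-22) / -11 = 2
x = (8 - (4)*(2)) / -4 = 0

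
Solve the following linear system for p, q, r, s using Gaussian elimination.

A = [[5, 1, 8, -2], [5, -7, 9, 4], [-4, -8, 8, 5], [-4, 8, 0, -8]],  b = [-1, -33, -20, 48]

Forward elimination on [A|b]:
R2 <- R2 - (1)*R1:  [   0   -8    1    6  -32 ]
R3 <- R3 - (-4/5)*R1:  [      0   -36/5    72/5    17/5  -104/5 ]
R4 <- R4 - (-4/5)*R1:  [     0   44/5   32/5  -48/5  236/5 ]
R3 <- R3 - (9/10)*R2:  [    0     0  27/2    -2     8 ]
R4 <- R4 - (-11/10)*R2:  [    0     0  15/2    -3    12 ]
R4 <- R4 - (5/9)*R3:  [     0      0      0  -17/9   68/9 ]
Row echelon form:
[ 5   1     8     -2  |    -1 ]
[ 0  -8     1      6  |   -32 ]
[ 0   0  27/2     -2  |     8 ]
[ 0   0     0  -17/9  |  68/9 ]
Back-substitution:
s = (68/9) / (-17/9) = -4
r = (8 - (-2)*(-4)) / (27/2) = 0
q = (-32 - (1)*(0) - (6)*(-4)) / -8 = 1
p = (-1 - (1)*(1) - (8)*(0) - (-2)*(-4)) / 5 = -2

(-2, 1, 0, -4)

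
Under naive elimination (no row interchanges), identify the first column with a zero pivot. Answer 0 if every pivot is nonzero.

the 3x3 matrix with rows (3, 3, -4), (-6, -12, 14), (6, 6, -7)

Naive forward elimination:
R2 <- R2 - (-2)*R1:  [  0  -6   6 ]
R3 <- R3 - (2)*R1:  [ 0  0  1 ]
All pivots nonzero; naive elimination completes without hitting a zero pivot.

first zero-pivot column = 0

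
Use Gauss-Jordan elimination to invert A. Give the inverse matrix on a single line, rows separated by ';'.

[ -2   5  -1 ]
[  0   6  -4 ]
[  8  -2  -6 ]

Gauss-Jordan on [A | I]:
R1 <- (1/-2)*R1:  [    1  -5/2   1/2  |  -1/2     0     0 ]
R3 <- R3 - (8)*R1:  [   0   18  -10  |    4    0    1 ]
R2 <- (1/6)*R2:  [    0     1  -2/3  |     0   1/6     0 ]
R1 <- R1 - (-5/2)*R2:  [    1     0  -7/6  |  -1/2  5/12     0 ]
R3 <- R3 - (18)*R2:  [  0   0   2  |   4  -3   1 ]
R3 <- (1/2)*R3:  [    0     0     1  |     2  -3/2   1/2 ]
R1 <- R1 - (-7/6)*R3:  [    1     0     0  |  11/6  -4/3  7/12 ]
R2 <- R2 - (-2/3)*R3:  [    0     1     0  |   4/3  -5/6   1/3 ]
Right block of [I | A^{-1}] is the inverse:
[ 11/6  -4/3  7/12 ]
[  4/3  -5/6   1/3 ]
[    2  -3/2   1/2 ]

inverse = [11/6 -4/3 7/12; 4/3 -5/6 1/3; 2 -3/2 1/2]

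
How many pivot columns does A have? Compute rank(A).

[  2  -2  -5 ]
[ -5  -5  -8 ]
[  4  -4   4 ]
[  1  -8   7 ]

rank(A) = 3

Row reduction:
R2 <- R2 - (-5/2)*R1:  [     0    -10  -41/2 ]
R3 <- R3 - (2)*R1:  [  0   0  14 ]
R4 <- R4 - (1/2)*R1:  [    0    -7  19/2 ]
R4 <- R4 - (7/10)*R2:  [      0       0  477/20 ]
R4 <- R4 - (477/280)*R3:  [ 0  0  0 ]
Row echelon form:
[ 2   -2     -5 ]
[ 0  -10  -41/2 ]
[ 0    0     14 ]
[ 0    0      0 ]
Nonzero rows / pivot columns: 3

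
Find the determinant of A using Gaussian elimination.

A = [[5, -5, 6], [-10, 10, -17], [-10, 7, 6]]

Forward elimination:
R2 <- R2 - (-2)*R1:  [  0   0  -5 ]
R3 <- R3 - (-2)*R1:  [  0  -3  18 ]
R2 <-> R3   (pivot in column 2 was zero)
[ 5  -5   6 ]
[ 0  -3  18 ]
[ 0   0  -5 ]
Upper-triangular form:
[ 5  -5   6 ]
[ 0  -3  18 ]
[ 0   0  -5 ]
det(A) = (-1)^1 * (5) * (-3) * (-5) = -75  (1 row swap -> sign -1)

det(A) = -75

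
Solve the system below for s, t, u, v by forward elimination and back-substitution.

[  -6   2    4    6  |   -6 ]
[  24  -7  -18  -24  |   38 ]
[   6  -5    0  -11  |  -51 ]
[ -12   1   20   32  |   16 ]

Forward elimination on [A|b]:
R2 <- R2 - (-4)*R1:  [  0   1  -2   0  14 ]
R3 <- R3 - (-1)*R1:  [   0   -3    4   -5  -57 ]
R4 <- R4 - (2)*R1:  [  0  -3  12  20  28 ]
R3 <- R3 - (-3)*R2:  [   0    0   -2   -5  -15 ]
R4 <- R4 - (-3)*R2:  [  0   0   6  20  70 ]
R4 <- R4 - (-3)*R3:  [  0   0   0   5  25 ]
Row echelon form:
[ -6  2   4   6  |   -6 ]
[  0  1  -2   0  |   14 ]
[  0  0  -2  -5  |  -15 ]
[  0  0   0   5  |   25 ]
Back-substitution:
v = (25) / 5 = 5
u = (-15 - (-5)*(5)) / -2 = -5
t = (14 - (-2)*(-5)) / 1 = 4
s = (-6 - (2)*(4) - (4)*(-5) - (6)*(5)) / -6 = 4

(4, 4, -5, 5)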